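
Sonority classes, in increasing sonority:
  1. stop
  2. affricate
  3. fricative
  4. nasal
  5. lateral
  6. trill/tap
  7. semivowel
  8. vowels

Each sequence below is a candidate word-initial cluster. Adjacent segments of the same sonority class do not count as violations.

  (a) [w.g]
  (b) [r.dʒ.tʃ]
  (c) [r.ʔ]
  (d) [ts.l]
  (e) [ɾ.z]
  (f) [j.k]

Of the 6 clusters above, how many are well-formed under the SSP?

1

(a) 7-1 → violates
(b) 6-2-2 → violates
(c) 6-1 → violates
(d) 2-5 → obeys
(e) 6-3 → violates
(f) 7-1 → violates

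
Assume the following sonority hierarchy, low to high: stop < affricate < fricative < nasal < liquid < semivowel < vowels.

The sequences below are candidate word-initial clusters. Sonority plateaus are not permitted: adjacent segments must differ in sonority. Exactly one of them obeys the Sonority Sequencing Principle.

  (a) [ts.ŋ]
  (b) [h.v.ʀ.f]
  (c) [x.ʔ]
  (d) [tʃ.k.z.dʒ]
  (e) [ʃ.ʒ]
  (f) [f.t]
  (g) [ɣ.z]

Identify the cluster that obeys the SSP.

a

(a) 2-4 → obeys
(b) 3-3-5-3 → violates
(c) 3-1 → violates
(d) 2-1-3-2 → violates
(e) 3-3 → violates
(f) 3-1 → violates
(g) 3-3 → violates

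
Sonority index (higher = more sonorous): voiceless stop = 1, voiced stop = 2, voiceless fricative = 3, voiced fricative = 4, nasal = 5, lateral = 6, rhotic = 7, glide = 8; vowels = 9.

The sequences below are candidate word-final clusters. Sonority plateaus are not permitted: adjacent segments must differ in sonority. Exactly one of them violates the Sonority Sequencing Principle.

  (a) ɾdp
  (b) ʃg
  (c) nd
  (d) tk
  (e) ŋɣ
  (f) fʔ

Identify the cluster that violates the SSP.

d

(a) 7-2-1 → obeys
(b) 3-2 → obeys
(c) 5-2 → obeys
(d) 1-1 → violates
(e) 5-4 → obeys
(f) 3-1 → obeys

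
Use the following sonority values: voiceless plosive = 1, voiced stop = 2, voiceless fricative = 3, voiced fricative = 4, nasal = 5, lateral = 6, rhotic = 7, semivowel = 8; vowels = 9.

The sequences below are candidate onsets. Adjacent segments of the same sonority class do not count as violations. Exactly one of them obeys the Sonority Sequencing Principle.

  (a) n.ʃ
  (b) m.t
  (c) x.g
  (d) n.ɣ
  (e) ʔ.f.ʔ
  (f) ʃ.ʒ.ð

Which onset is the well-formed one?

f

(a) n.ʃ: profile 5-3 — violates.
(b) m.t: profile 5-1 — violates.
(c) x.g: profile 3-2 — violates.
(d) n.ɣ: profile 5-4 — violates.
(e) ʔ.f.ʔ: profile 1-3-1 — violates.
(f) ʃ.ʒ.ð: profile 3-4-4 — obeys.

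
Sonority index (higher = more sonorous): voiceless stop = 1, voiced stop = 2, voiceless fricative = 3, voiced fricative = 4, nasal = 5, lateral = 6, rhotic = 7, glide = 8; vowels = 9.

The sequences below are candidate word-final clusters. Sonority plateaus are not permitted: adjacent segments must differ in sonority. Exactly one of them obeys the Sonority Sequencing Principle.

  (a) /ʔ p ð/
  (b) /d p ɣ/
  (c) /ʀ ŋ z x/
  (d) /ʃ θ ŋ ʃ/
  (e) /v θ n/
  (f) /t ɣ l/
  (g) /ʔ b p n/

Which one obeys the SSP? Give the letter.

(a) /ʔ p ð/: profile 1-1-4 — violates.
(b) /d p ɣ/: profile 2-1-4 — violates.
(c) /ʀ ŋ z x/: profile 7-5-4-3 — obeys.
(d) /ʃ θ ŋ ʃ/: profile 3-3-5-3 — violates.
(e) /v θ n/: profile 4-3-5 — violates.
(f) /t ɣ l/: profile 1-4-6 — violates.
(g) /ʔ b p n/: profile 1-2-1-5 — violates.

c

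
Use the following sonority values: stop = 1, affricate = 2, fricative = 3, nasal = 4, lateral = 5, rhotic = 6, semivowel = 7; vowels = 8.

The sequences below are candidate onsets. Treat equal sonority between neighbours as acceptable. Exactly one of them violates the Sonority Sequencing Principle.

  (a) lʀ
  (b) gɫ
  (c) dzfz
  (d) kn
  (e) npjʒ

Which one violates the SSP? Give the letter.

e

(a) lʀ: profile 5-6 — obeys.
(b) gɫ: profile 1-5 — obeys.
(c) dzfz: profile 1-3-3-3 — obeys.
(d) kn: profile 1-4 — obeys.
(e) npjʒ: profile 4-1-7-3 — violates.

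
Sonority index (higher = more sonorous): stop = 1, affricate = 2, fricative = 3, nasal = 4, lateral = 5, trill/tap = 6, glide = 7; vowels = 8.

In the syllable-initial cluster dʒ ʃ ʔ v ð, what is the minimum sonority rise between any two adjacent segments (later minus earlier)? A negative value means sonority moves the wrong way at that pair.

/dʒ/ is an affricate (sonority 2).
/ʃ/ is a fricative (sonority 3).
/ʔ/ is a stop (sonority 1).
/v/ is a fricative (sonority 3).
/ð/ is a fricative (sonority 3).
/dʒ/→/ʃ/: change +1.
/ʃ/→/ʔ/: change -2.
/ʔ/→/v/: change +2.
/v/→/ð/: change +0.
Minimum = -2.

-2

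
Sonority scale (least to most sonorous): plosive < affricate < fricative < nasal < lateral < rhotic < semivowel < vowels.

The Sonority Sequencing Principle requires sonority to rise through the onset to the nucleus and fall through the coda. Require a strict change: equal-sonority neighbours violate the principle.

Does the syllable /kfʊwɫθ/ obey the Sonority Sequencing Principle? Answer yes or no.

Onset: /k/ is a plosive (sonority 1), /f/ is a fricative (sonority 3); then the nucleus /ʊ/ (sonority 8).
Onset profile 1-3-8 — rises to the nucleus.
Coda: /w/ is a semivowel (sonority 7), /ɫ/ is a lateral (sonority 5), /θ/ is a fricative (sonority 3).
Coda profile 8-7-5-3 — falls from the nucleus.

yes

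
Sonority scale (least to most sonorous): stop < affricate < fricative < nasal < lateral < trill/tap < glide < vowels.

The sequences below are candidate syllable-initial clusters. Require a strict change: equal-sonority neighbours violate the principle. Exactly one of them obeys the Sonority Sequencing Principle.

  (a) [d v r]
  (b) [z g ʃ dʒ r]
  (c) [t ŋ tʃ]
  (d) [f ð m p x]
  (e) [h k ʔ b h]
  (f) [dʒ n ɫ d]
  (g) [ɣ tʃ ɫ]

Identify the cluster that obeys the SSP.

a

(a) 1-3-6 → obeys
(b) 3-1-3-2-6 → violates
(c) 1-4-2 → violates
(d) 3-3-4-1-3 → violates
(e) 3-1-1-1-3 → violates
(f) 2-4-5-1 → violates
(g) 3-2-5 → violates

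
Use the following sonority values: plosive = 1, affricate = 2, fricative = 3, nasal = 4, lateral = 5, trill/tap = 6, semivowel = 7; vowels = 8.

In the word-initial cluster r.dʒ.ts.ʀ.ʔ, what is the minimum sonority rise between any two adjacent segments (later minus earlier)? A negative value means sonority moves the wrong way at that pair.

-5

/r/: trill/tap = 6.
/dʒ/: affricate = 2.
/ts/: affricate = 2.
/ʀ/: trill/tap = 6.
/ʔ/: plosive = 1.
/r/→/dʒ/: change -4.
/dʒ/→/ts/: change +0.
/ts/→/ʀ/: change +4.
/ʀ/→/ʔ/: change -5.
Minimum = -5.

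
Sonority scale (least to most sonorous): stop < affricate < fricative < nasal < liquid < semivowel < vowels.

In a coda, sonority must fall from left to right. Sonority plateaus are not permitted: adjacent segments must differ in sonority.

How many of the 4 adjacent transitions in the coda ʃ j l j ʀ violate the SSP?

2

/ʃ/ — fricative, sonority 3.
/j/ — semivowel, sonority 6.
/l/ — liquid, sonority 5.
/j/ — semivowel, sonority 6.
/ʀ/ — liquid, sonority 5.
/ʃ/→/j/: 3→6 (does not fall) — violation.
/j/→/l/: 6→5 (falls) — ok.
/l/→/j/: 5→6 (does not fall) — violation.
/j/→/ʀ/: 6→5 (falls) — ok.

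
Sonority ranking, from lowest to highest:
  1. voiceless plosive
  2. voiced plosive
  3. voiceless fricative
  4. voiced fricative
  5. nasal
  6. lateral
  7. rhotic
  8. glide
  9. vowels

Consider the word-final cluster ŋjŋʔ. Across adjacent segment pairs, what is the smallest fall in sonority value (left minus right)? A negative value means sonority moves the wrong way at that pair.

/ŋ/: nasal = 5.
/j/: glide = 8.
/ŋ/: nasal = 5.
/ʔ/: voiceless plosive = 1.
/ŋ/→/j/: change -3.
/j/→/ŋ/: change +3.
/ŋ/→/ʔ/: change +4.
Minimum = -3.

-3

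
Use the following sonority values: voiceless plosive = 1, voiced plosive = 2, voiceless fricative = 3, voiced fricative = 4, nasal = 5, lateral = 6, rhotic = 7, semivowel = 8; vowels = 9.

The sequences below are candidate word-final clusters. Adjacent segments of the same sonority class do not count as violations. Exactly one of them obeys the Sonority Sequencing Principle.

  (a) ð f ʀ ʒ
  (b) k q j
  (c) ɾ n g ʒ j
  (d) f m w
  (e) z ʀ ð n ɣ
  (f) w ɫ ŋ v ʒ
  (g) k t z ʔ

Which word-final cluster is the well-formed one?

(a) 4-3-7-4 → violates
(b) 1-1-8 → violates
(c) 7-5-2-4-8 → violates
(d) 3-5-8 → violates
(e) 4-7-4-5-4 → violates
(f) 8-6-5-4-4 → obeys
(g) 1-1-4-1 → violates

f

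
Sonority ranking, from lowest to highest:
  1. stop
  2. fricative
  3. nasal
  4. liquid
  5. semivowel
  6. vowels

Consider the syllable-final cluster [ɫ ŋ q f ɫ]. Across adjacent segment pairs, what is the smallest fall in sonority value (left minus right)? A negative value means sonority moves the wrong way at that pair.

/ɫ/ — liquid, sonority 4.
/ŋ/ — nasal, sonority 3.
/q/ — stop, sonority 1.
/f/ — fricative, sonority 2.
/ɫ/ — liquid, sonority 4.
/ɫ/→/ŋ/: change +1.
/ŋ/→/q/: change +2.
/q/→/f/: change -1.
/f/→/ɫ/: change -2.
Minimum = -2.

-2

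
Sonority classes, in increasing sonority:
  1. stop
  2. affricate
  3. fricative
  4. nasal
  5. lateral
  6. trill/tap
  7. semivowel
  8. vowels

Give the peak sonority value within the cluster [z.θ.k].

/z/: fricative = 3.
/θ/: fricative = 3.
/k/: stop = 1.
The maximum is 3.

3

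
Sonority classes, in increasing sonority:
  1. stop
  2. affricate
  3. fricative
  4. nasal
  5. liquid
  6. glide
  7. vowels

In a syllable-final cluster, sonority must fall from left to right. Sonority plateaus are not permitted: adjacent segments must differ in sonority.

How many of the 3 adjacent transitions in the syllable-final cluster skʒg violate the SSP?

/s/: fricative = 3.
/k/: stop = 1.
/ʒ/: fricative = 3.
/g/: stop = 1.
/s/→/k/: 3→1 (falls) — ok.
/k/→/ʒ/: 1→3 (does not fall) — violation.
/ʒ/→/g/: 3→1 (falls) — ok.

1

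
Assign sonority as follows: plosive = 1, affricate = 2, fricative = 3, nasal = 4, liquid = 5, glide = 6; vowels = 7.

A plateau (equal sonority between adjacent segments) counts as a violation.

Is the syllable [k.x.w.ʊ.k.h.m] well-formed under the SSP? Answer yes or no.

Onset: /k/ is a plosive (sonority 1), /x/ is a fricative (sonority 3), /w/ is a glide (sonority 6); then the nucleus /ʊ/ (sonority 7).
Onset profile 1-3-6-7 — rises to the nucleus.
Coda: /k/ is a plosive (sonority 1), /h/ is a fricative (sonority 3), /m/ is a nasal (sonority 4).
Coda profile 7-1-3-4 — does not strictly fall throughout.

no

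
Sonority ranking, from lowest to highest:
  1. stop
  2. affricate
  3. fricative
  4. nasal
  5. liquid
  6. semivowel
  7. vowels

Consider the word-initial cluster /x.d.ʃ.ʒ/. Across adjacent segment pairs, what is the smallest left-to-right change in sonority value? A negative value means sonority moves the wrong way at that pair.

/x/: fricative = 3.
/d/: stop = 1.
/ʃ/: fricative = 3.
/ʒ/: fricative = 3.
/x/→/d/: change -2.
/d/→/ʃ/: change +2.
/ʃ/→/ʒ/: change +0.
Minimum = -2.

-2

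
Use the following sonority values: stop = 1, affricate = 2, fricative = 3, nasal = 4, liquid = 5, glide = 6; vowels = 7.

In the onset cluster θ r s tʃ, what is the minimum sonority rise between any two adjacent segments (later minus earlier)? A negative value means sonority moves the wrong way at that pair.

-2

/θ/: fricative = 3.
/r/: liquid = 5.
/s/: fricative = 3.
/tʃ/: affricate = 2.
/θ/→/r/: change +2.
/r/→/s/: change -2.
/s/→/tʃ/: change -1.
Minimum = -2.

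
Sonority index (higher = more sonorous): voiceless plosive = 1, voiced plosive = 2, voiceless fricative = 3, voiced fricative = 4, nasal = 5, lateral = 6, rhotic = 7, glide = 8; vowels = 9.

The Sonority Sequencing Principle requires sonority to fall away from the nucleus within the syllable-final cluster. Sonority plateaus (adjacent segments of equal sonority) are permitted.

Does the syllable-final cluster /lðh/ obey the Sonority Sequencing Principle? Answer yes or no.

/l/: lateral = 6.
/ð/: voiced fricative = 4.
/h/: voiceless fricative = 3.
The profile 6-4-3 strictly falls, so the syllable-final cluster satisfies the SSP.

yes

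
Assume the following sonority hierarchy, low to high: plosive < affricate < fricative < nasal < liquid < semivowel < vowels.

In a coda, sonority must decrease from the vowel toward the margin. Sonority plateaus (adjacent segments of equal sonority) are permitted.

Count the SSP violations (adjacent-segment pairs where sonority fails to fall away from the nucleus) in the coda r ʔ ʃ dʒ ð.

/r/ is a liquid (sonority 5).
/ʔ/ is a plosive (sonority 1).
/ʃ/ is a fricative (sonority 3).
/dʒ/ is an affricate (sonority 2).
/ð/ is a fricative (sonority 3).
/r/→/ʔ/: 5→1 (falls) — ok.
/ʔ/→/ʃ/: 1→3 (does not fall) — violation.
/ʃ/→/dʒ/: 3→2 (falls) — ok.
/dʒ/→/ð/: 2→3 (does not fall) — violation.

2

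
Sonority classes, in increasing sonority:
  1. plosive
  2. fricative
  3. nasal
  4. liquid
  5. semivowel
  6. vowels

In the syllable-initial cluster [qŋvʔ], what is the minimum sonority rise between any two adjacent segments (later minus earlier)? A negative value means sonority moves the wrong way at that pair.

/q/ — plosive, sonority 1.
/ŋ/ — nasal, sonority 3.
/v/ — fricative, sonority 2.
/ʔ/ — plosive, sonority 1.
/q/→/ŋ/: change +2.
/ŋ/→/v/: change -1.
/v/→/ʔ/: change -1.
Minimum = -1.

-1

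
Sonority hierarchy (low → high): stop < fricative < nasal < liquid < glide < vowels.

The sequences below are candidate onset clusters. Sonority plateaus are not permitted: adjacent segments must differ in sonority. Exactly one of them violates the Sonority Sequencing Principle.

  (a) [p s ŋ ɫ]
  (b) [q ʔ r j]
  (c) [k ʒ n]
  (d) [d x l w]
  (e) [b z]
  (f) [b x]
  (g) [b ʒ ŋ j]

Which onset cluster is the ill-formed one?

(a) 1-2-3-4 → obeys
(b) 1-1-4-5 → violates
(c) 1-2-3 → obeys
(d) 1-2-4-5 → obeys
(e) 1-2 → obeys
(f) 1-2 → obeys
(g) 1-2-3-5 → obeys

b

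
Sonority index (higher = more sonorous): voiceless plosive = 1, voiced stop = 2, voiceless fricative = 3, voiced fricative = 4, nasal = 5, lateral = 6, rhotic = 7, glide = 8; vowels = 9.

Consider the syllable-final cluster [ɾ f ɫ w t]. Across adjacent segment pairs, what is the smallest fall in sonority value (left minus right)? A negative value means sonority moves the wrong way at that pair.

/ɾ/ is a rhotic (sonority 7).
/f/ is a voiceless fricative (sonority 3).
/ɫ/ is a lateral (sonority 6).
/w/ is a glide (sonority 8).
/t/ is a voiceless plosive (sonority 1).
/ɾ/→/f/: change +4.
/f/→/ɫ/: change -3.
/ɫ/→/w/: change -2.
/w/→/t/: change +7.
Minimum = -3.

-3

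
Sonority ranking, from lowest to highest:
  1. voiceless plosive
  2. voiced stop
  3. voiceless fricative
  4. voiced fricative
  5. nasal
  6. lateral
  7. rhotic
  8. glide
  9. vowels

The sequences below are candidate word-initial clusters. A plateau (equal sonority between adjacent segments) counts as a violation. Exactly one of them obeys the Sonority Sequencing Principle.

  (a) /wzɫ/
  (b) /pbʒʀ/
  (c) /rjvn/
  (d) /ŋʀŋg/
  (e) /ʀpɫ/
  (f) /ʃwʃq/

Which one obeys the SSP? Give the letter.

(a) 8-4-6 → violates
(b) 1-2-4-7 → obeys
(c) 7-8-4-5 → violates
(d) 5-7-5-2 → violates
(e) 7-1-6 → violates
(f) 3-8-3-1 → violates

b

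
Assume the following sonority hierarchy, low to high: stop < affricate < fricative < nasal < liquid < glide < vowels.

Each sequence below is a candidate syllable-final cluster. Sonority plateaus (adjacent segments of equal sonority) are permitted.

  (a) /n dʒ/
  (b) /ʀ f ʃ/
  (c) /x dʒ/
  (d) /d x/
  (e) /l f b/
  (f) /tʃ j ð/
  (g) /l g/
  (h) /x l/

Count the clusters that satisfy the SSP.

(a) 4-2 → obeys
(b) 5-3-3 → obeys
(c) 3-2 → obeys
(d) 1-3 → violates
(e) 5-3-1 → obeys
(f) 2-6-3 → violates
(g) 5-1 → obeys
(h) 3-5 → violates

5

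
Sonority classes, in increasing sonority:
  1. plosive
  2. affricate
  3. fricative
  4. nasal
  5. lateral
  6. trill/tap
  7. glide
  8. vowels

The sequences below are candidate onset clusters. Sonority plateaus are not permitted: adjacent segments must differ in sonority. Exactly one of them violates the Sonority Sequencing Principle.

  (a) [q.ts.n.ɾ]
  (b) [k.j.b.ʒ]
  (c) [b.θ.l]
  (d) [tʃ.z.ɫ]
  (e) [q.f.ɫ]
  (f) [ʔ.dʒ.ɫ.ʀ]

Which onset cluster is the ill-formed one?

(a) sonority 1-2-4-6: well-formed.
(b) sonority 1-7-1-3: ill-formed.
(c) sonority 1-3-5: well-formed.
(d) sonority 2-3-5: well-formed.
(e) sonority 1-3-5: well-formed.
(f) sonority 1-2-5-6: well-formed.

b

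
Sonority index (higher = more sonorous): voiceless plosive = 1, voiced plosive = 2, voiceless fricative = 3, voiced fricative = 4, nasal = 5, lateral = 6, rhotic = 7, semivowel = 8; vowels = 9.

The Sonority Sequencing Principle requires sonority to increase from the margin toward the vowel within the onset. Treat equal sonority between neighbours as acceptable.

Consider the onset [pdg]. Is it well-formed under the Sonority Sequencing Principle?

yes

/p/: voiceless plosive = 1.
/d/: voiced plosive = 2.
/g/: voiced plosive = 2.
The profile 1-2-2 is non-decreasing (plateaus allowed), so the onset satisfies the SSP.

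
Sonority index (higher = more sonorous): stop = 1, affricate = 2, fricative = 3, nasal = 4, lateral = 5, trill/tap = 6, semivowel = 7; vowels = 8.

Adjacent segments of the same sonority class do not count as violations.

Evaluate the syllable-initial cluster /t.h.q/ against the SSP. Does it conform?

no

/t/ is a stop (sonority 1).
/h/ is a fricative (sonority 3).
/q/ is a stop (sonority 1).
The profile is 1-3-1. Between /h/ (3) and /q/ (1) sonority does not rise, so the cluster violates the SSP.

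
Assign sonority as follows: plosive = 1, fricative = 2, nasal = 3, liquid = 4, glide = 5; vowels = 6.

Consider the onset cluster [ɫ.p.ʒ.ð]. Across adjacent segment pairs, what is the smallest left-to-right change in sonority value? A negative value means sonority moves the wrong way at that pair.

-3

/ɫ/: liquid = 4.
/p/: plosive = 1.
/ʒ/: fricative = 2.
/ð/: fricative = 2.
/ɫ/→/p/: change -3.
/p/→/ʒ/: change +1.
/ʒ/→/ð/: change +0.
Minimum = -3.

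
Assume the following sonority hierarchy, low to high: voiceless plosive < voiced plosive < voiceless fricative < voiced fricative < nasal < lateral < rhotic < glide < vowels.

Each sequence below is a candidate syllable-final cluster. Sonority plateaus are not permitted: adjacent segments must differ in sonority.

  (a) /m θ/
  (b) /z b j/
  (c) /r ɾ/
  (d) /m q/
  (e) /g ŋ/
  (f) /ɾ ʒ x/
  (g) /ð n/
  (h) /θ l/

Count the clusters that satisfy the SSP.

3

(a) /m θ/: profile 5-3 — obeys.
(b) /z b j/: profile 4-2-8 — violates.
(c) /r ɾ/: profile 7-7 — violates.
(d) /m q/: profile 5-1 — obeys.
(e) /g ŋ/: profile 2-5 — violates.
(f) /ɾ ʒ x/: profile 7-4-3 — obeys.
(g) /ð n/: profile 4-5 — violates.
(h) /θ l/: profile 3-6 — violates.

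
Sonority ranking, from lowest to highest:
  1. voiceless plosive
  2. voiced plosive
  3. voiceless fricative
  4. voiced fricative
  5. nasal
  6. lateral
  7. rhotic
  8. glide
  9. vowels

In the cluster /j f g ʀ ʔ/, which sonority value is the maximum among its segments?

/j/ — glide, sonority 8.
/f/ — voiceless fricative, sonority 3.
/g/ — voiced plosive, sonority 2.
/ʀ/ — rhotic, sonority 7.
/ʔ/ — voiceless plosive, sonority 1.
The maximum is 8.

8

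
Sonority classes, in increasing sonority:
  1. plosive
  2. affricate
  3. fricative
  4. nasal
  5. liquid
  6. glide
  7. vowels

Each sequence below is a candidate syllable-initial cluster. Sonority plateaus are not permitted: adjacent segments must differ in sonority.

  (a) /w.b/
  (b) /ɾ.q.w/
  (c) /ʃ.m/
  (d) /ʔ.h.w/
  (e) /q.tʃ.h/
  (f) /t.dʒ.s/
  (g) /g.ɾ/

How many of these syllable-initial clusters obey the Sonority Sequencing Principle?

(a) 6-1 → violates
(b) 5-1-6 → violates
(c) 3-4 → obeys
(d) 1-3-6 → obeys
(e) 1-2-3 → obeys
(f) 1-2-3 → obeys
(g) 1-5 → obeys

5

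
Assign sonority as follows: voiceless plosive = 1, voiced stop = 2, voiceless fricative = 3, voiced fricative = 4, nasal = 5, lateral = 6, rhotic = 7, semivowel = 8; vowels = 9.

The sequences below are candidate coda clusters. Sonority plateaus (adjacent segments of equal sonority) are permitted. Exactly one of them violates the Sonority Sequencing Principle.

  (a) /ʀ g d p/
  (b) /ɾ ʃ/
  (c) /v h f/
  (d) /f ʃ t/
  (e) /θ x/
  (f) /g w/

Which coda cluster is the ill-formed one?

f

(a) sonority 7-2-2-1: well-formed.
(b) sonority 7-3: well-formed.
(c) sonority 4-3-3: well-formed.
(d) sonority 3-3-1: well-formed.
(e) sonority 3-3: well-formed.
(f) sonority 2-8: ill-formed.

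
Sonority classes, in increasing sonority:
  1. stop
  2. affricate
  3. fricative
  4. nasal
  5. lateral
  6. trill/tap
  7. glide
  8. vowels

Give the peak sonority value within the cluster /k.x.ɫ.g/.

5

/k/ — stop, sonority 1.
/x/ — fricative, sonority 3.
/ɫ/ — lateral, sonority 5.
/g/ — stop, sonority 1.
The maximum is 5.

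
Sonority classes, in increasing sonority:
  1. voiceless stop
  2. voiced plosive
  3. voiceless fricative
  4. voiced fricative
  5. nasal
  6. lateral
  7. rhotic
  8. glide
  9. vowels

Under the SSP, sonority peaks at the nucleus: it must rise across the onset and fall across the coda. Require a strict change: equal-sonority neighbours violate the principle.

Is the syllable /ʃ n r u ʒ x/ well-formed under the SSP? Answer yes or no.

yes

Onset: /ʃ/ is a voiceless fricative (sonority 3), /n/ is a nasal (sonority 5), /r/ is a rhotic (sonority 7); then the nucleus /u/ (sonority 9).
Onset profile 3-5-7-9 — rises to the nucleus.
Coda: /ʒ/ is a voiced fricative (sonority 4), /x/ is a voiceless fricative (sonority 3).
Coda profile 9-4-3 — falls from the nucleus.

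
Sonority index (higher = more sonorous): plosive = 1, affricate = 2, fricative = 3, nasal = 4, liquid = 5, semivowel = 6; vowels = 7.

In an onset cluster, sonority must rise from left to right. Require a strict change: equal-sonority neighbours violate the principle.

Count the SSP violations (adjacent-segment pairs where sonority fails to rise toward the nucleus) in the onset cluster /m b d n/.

2

/m/ — nasal, sonority 4.
/b/ — plosive, sonority 1.
/d/ — plosive, sonority 1.
/n/ — nasal, sonority 4.
/m/→/b/: 4→1 (does not rise) — violation.
/b/→/d/: 1→1 (plateau) — violation.
/d/→/n/: 1→4 (rises) — ok.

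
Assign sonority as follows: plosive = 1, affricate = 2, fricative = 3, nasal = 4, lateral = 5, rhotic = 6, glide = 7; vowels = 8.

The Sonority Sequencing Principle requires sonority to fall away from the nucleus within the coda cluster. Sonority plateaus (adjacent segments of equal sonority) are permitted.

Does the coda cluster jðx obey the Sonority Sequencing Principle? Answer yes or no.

/j/ is a glide (sonority 7).
/ð/ is a fricative (sonority 3).
/x/ is a fricative (sonority 3).
The profile 7-3-3 is non-increasing (plateaus allowed), so the coda cluster satisfies the SSP.

yes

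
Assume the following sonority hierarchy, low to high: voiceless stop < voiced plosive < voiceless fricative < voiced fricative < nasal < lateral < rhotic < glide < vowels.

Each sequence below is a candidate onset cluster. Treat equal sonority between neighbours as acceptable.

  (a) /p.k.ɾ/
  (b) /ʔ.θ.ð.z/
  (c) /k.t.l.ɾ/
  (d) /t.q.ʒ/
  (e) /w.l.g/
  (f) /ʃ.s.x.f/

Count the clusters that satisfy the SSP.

(a) sonority 1-1-7: well-formed.
(b) sonority 1-3-4-4: well-formed.
(c) sonority 1-1-6-7: well-formed.
(d) sonority 1-1-4: well-formed.
(e) sonority 8-6-2: ill-formed.
(f) sonority 3-3-3-3: well-formed.

5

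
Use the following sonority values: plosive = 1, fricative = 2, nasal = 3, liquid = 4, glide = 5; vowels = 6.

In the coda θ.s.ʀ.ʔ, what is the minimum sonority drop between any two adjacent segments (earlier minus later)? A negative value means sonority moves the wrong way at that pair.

/θ/: fricative = 2.
/s/: fricative = 2.
/ʀ/: liquid = 4.
/ʔ/: plosive = 1.
/θ/→/s/: change +0.
/s/→/ʀ/: change -2.
/ʀ/→/ʔ/: change +3.
Minimum = -2.

-2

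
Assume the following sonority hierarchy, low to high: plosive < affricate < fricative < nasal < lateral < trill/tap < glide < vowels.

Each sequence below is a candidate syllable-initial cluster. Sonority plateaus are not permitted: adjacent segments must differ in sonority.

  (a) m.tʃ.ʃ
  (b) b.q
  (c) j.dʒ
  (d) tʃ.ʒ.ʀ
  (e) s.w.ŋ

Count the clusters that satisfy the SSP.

(a) 4-2-3 → violates
(b) 1-1 → violates
(c) 7-2 → violates
(d) 2-3-6 → obeys
(e) 3-7-4 → violates

1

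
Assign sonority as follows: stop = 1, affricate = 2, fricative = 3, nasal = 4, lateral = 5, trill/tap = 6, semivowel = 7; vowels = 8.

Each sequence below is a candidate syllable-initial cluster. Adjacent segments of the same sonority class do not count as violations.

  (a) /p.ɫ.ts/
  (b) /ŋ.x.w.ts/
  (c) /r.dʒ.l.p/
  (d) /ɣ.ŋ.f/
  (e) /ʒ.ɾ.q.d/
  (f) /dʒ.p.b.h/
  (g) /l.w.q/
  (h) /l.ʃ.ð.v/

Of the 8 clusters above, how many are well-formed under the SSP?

(a) 1-5-2 → violates
(b) 4-3-7-2 → violates
(c) 6-2-5-1 → violates
(d) 3-4-3 → violates
(e) 3-6-1-1 → violates
(f) 2-1-1-3 → violates
(g) 5-7-1 → violates
(h) 5-3-3-3 → violates

0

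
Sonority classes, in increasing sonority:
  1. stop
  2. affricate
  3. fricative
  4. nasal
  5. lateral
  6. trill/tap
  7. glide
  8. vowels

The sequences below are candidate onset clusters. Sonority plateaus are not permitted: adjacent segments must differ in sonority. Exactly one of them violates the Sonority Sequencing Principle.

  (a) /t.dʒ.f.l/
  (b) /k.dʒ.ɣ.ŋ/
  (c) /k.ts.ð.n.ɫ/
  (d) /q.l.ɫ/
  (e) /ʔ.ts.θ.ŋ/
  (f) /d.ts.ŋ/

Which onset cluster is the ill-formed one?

(a) /t.dʒ.f.l/: profile 1-2-3-5 — obeys.
(b) /k.dʒ.ɣ.ŋ/: profile 1-2-3-4 — obeys.
(c) /k.ts.ð.n.ɫ/: profile 1-2-3-4-5 — obeys.
(d) /q.l.ɫ/: profile 1-5-5 — violates.
(e) /ʔ.ts.θ.ŋ/: profile 1-2-3-4 — obeys.
(f) /d.ts.ŋ/: profile 1-2-4 — obeys.

d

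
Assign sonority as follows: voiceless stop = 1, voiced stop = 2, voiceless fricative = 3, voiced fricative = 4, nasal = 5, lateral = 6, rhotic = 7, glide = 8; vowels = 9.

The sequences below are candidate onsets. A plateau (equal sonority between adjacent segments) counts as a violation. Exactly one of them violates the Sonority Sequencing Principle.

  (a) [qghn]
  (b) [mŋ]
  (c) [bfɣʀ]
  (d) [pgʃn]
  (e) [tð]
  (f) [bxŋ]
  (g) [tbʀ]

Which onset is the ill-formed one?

(a) [qghn]: profile 1-2-3-5 — obeys.
(b) [mŋ]: profile 5-5 — violates.
(c) [bfɣʀ]: profile 2-3-4-7 — obeys.
(d) [pgʃn]: profile 1-2-3-5 — obeys.
(e) [tð]: profile 1-4 — obeys.
(f) [bxŋ]: profile 2-3-5 — obeys.
(g) [tbʀ]: profile 1-2-7 — obeys.

b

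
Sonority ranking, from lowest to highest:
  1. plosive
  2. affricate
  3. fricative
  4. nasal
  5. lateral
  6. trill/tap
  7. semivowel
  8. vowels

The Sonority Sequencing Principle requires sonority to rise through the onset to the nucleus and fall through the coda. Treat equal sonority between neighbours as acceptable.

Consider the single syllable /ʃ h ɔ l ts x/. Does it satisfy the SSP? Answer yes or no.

Onset: /ʃ/ is a fricative (sonority 3), /h/ is a fricative (sonority 3); then the nucleus /ɔ/ (sonority 8).
Onset profile 3-3-8 — rises to the nucleus.
Coda: /l/ is a lateral (sonority 5), /ts/ is an affricate (sonority 2), /x/ is a fricative (sonority 3).
Coda profile 8-5-2-3 — does not fall throughout.

no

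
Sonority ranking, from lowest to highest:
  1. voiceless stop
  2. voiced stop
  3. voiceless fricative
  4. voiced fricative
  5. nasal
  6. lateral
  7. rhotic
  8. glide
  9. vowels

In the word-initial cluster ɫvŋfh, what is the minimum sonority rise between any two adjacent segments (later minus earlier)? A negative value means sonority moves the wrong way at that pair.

-2

/ɫ/: lateral = 6.
/v/: voiced fricative = 4.
/ŋ/: nasal = 5.
/f/: voiceless fricative = 3.
/h/: voiceless fricative = 3.
/ɫ/→/v/: change -2.
/v/→/ŋ/: change +1.
/ŋ/→/f/: change -2.
/f/→/h/: change +0.
Minimum = -2.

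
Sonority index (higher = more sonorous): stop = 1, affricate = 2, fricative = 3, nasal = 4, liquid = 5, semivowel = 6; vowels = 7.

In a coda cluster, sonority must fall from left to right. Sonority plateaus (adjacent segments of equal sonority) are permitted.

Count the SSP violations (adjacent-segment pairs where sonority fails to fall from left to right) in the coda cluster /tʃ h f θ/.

1

/tʃ/ is an affricate (sonority 2).
/h/ is a fricative (sonority 3).
/f/ is a fricative (sonority 3).
/θ/ is a fricative (sonority 3).
/tʃ/→/h/: 2→3 (does not fall) — violation.
/h/→/f/: 3→3 (plateau, allowed) — ok.
/f/→/θ/: 3→3 (plateau, allowed) — ok.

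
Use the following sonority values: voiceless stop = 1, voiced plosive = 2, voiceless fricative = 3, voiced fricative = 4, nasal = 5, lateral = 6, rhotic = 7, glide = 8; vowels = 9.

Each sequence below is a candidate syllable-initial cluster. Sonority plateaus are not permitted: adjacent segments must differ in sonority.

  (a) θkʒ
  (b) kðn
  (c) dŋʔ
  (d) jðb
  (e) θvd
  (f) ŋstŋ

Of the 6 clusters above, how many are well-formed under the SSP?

(a) θkʒ: profile 3-1-4 — violates.
(b) kðn: profile 1-4-5 — obeys.
(c) dŋʔ: profile 2-5-1 — violates.
(d) jðb: profile 8-4-2 — violates.
(e) θvd: profile 3-4-2 — violates.
(f) ŋstŋ: profile 5-3-1-5 — violates.

1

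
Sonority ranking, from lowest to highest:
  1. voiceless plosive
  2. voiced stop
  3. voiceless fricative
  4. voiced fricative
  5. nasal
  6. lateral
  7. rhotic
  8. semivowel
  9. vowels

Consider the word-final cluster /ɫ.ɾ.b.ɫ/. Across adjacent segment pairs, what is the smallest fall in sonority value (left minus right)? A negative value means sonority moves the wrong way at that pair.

/ɫ/ — lateral, sonority 6.
/ɾ/ — rhotic, sonority 7.
/b/ — voiced stop, sonority 2.
/ɫ/ — lateral, sonority 6.
/ɫ/→/ɾ/: change -1.
/ɾ/→/b/: change +5.
/b/→/ɫ/: change -4.
Minimum = -4.

-4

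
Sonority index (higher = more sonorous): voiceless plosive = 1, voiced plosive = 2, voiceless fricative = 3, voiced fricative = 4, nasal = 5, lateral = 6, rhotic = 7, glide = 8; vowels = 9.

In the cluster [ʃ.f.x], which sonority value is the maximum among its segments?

/ʃ/: voiceless fricative = 3.
/f/: voiceless fricative = 3.
/x/: voiceless fricative = 3.
The maximum is 3.

3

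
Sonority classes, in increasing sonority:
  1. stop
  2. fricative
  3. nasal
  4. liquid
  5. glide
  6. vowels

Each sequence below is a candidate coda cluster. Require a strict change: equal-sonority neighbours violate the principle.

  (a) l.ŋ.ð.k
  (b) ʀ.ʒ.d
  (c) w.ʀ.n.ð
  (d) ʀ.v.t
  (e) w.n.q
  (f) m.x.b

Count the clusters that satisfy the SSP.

6

(a) l.ŋ.ð.k: profile 4-3-2-1 — obeys.
(b) ʀ.ʒ.d: profile 4-2-1 — obeys.
(c) w.ʀ.n.ð: profile 5-4-3-2 — obeys.
(d) ʀ.v.t: profile 4-2-1 — obeys.
(e) w.n.q: profile 5-3-1 — obeys.
(f) m.x.b: profile 3-2-1 — obeys.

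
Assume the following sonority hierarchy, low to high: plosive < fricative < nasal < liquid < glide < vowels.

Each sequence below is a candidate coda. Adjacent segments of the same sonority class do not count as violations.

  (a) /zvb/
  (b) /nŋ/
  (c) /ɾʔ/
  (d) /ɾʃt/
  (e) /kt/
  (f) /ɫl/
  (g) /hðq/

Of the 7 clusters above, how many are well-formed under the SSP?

7

(a) 2-2-1 → obeys
(b) 3-3 → obeys
(c) 4-1 → obeys
(d) 4-2-1 → obeys
(e) 1-1 → obeys
(f) 4-4 → obeys
(g) 2-2-1 → obeys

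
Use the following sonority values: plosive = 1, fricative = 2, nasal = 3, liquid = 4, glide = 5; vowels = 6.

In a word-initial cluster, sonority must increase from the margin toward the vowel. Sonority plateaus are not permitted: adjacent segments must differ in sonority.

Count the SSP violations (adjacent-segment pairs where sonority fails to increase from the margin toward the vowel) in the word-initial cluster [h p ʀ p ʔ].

/h/ is a fricative (sonority 2).
/p/ is a plosive (sonority 1).
/ʀ/ is a liquid (sonority 4).
/p/ is a plosive (sonority 1).
/ʔ/ is a plosive (sonority 1).
/h/→/p/: 2→1 (does not rise) — violation.
/p/→/ʀ/: 1→4 (rises) — ok.
/ʀ/→/p/: 4→1 (does not rise) — violation.
/p/→/ʔ/: 1→1 (plateau) — violation.

3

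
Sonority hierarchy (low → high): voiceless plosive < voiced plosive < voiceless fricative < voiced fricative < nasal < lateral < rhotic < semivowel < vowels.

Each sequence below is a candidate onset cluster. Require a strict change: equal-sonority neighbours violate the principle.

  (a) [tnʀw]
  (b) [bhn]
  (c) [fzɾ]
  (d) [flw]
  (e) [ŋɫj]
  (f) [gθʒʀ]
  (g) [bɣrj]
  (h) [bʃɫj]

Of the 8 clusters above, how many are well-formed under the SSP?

(a) sonority 1-5-7-8: well-formed.
(b) sonority 2-3-5: well-formed.
(c) sonority 3-4-7: well-formed.
(d) sonority 3-6-8: well-formed.
(e) sonority 5-6-8: well-formed.
(f) sonority 2-3-4-7: well-formed.
(g) sonority 2-4-7-8: well-formed.
(h) sonority 2-3-6-8: well-formed.

8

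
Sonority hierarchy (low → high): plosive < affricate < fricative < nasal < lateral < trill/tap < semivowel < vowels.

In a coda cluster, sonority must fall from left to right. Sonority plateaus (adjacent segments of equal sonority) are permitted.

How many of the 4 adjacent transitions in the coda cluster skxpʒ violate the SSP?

2

/s/ is a fricative (sonority 3).
/k/ is a plosive (sonority 1).
/x/ is a fricative (sonority 3).
/p/ is a plosive (sonority 1).
/ʒ/ is a fricative (sonority 3).
/s/→/k/: 3→1 (falls) — ok.
/k/→/x/: 1→3 (does not fall) — violation.
/x/→/p/: 3→1 (falls) — ok.
/p/→/ʒ/: 1→3 (does not fall) — violation.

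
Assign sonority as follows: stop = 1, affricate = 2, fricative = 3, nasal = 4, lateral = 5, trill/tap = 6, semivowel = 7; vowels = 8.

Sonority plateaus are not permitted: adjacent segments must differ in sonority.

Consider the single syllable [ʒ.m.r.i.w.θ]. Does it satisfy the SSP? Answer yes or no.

yes

Onset: /ʒ/ is a fricative (sonority 3), /m/ is a nasal (sonority 4), /r/ is a trill/tap (sonority 6); then the nucleus /i/ (sonority 8).
Onset profile 3-4-6-8 — rises to the nucleus.
Coda: /w/ is a semivowel (sonority 7), /θ/ is a fricative (sonority 3).
Coda profile 8-7-3 — falls from the nucleus.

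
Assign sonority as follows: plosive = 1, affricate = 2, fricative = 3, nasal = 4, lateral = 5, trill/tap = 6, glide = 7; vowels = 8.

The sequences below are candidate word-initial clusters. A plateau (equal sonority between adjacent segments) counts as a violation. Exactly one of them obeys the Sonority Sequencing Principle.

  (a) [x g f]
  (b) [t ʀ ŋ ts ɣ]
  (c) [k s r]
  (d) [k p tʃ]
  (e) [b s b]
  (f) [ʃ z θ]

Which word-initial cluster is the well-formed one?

(a) sonority 3-1-3: ill-formed.
(b) sonority 1-6-4-2-3: ill-formed.
(c) sonority 1-3-6: well-formed.
(d) sonority 1-1-2: ill-formed.
(e) sonority 1-3-1: ill-formed.
(f) sonority 3-3-3: ill-formed.

c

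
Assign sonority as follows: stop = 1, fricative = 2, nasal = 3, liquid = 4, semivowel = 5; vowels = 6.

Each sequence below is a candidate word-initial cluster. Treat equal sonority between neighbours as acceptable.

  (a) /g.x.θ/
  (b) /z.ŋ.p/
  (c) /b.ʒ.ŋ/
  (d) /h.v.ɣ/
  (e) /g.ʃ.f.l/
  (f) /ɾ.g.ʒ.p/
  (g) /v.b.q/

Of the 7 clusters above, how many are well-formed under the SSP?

(a) sonority 1-2-2: well-formed.
(b) sonority 2-3-1: ill-formed.
(c) sonority 1-2-3: well-formed.
(d) sonority 2-2-2: well-formed.
(e) sonority 1-2-2-4: well-formed.
(f) sonority 4-1-2-1: ill-formed.
(g) sonority 2-1-1: ill-formed.

4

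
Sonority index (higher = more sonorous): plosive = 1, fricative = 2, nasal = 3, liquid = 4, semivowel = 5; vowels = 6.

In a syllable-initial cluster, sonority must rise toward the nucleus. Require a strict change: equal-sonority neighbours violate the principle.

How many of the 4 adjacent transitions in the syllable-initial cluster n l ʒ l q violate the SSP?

/n/: nasal = 3.
/l/: liquid = 4.
/ʒ/: fricative = 2.
/l/: liquid = 4.
/q/: plosive = 1.
/n/→/l/: 3→4 (rises) — ok.
/l/→/ʒ/: 4→2 (does not rise) — violation.
/ʒ/→/l/: 2→4 (rises) — ok.
/l/→/q/: 4→1 (does not rise) — violation.

2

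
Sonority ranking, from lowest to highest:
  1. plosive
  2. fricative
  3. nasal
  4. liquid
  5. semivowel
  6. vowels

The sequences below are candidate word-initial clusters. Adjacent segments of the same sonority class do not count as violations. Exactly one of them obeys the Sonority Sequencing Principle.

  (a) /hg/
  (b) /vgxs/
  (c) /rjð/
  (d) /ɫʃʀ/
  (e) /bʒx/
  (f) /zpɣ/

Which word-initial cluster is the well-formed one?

(a) 2-1 → violates
(b) 2-1-2-2 → violates
(c) 4-5-2 → violates
(d) 4-2-4 → violates
(e) 1-2-2 → obeys
(f) 2-1-2 → violates

e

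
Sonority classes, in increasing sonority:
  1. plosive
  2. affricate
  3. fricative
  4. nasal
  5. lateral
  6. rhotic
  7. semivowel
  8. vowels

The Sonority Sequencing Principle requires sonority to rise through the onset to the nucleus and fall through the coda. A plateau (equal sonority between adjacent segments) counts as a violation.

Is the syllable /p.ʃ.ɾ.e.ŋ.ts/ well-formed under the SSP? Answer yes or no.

yes

Onset: /p/ is a plosive (sonority 1), /ʃ/ is a fricative (sonority 3), /ɾ/ is a rhotic (sonority 6); then the nucleus /e/ (sonority 8).
Onset profile 1-3-6-8 — rises to the nucleus.
Coda: /ŋ/ is a nasal (sonority 4), /ts/ is an affricate (sonority 2).
Coda profile 8-4-2 — falls from the nucleus.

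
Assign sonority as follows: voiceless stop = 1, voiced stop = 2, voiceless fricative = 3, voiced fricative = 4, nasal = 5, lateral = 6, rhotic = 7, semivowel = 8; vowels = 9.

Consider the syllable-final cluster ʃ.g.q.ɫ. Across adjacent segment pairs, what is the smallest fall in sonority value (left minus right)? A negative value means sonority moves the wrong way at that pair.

-5

/ʃ/ — voiceless fricative, sonority 3.
/g/ — voiced stop, sonority 2.
/q/ — voiceless stop, sonority 1.
/ɫ/ — lateral, sonority 6.
/ʃ/→/g/: change +1.
/g/→/q/: change +1.
/q/→/ɫ/: change -5.
Minimum = -5.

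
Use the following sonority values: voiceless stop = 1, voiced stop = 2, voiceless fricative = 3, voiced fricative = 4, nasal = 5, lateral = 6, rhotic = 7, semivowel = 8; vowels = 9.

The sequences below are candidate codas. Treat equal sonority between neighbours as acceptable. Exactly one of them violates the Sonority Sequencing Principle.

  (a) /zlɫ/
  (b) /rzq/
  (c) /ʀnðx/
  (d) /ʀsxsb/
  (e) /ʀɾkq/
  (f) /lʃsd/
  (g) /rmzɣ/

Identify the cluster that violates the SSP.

a

(a) sonority 4-6-6: ill-formed.
(b) sonority 7-4-1: well-formed.
(c) sonority 7-5-4-3: well-formed.
(d) sonority 7-3-3-3-2: well-formed.
(e) sonority 7-7-1-1: well-formed.
(f) sonority 6-3-3-2: well-formed.
(g) sonority 7-5-4-4: well-formed.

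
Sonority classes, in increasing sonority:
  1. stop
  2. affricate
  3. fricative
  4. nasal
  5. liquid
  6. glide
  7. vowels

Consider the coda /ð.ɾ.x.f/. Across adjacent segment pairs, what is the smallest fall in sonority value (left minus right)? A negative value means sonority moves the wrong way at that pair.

/ð/: fricative = 3.
/ɾ/: liquid = 5.
/x/: fricative = 3.
/f/: fricative = 3.
/ð/→/ɾ/: change -2.
/ɾ/→/x/: change +2.
/x/→/f/: change +0.
Minimum = -2.

-2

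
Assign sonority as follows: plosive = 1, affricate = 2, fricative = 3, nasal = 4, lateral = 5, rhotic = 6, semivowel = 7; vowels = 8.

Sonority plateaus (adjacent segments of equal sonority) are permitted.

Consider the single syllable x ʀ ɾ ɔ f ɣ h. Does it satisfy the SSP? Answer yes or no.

Onset: /x/ is a fricative (sonority 3), /ʀ/ is a rhotic (sonority 6), /ɾ/ is a rhotic (sonority 6); then the nucleus /ɔ/ (sonority 8).
Onset profile 3-6-6-8 — rises to the nucleus.
Coda: /f/ is a fricative (sonority 3), /ɣ/ is a fricative (sonority 3), /h/ is a fricative (sonority 3).
Coda profile 8-3-3-3 — falls from the nucleus.

yes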